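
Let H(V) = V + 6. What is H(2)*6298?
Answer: 50384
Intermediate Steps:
H(V) = 6 + V
H(2)*6298 = (6 + 2)*6298 = 8*6298 = 50384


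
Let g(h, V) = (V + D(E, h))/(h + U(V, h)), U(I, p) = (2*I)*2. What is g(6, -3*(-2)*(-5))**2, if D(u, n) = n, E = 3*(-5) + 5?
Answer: 16/361 ≈ 0.044321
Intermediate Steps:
E = -10 (E = -15 + 5 = -10)
U(I, p) = 4*I
g(h, V) = (V + h)/(h + 4*V)
g(6, -3*(-2)*(-5))**2 = ((-3*(-2)*(-5) + 6)/(6 + 4*(-3*(-2)*(-5))))**2 = ((6*(-5) + 6)/(6 + 4*(6*(-5))))**2 = ((-30 + 6)/(6 + 4*(-30)))**2 = (-24/(6 - 120))**2 = (-24/(-114))**2 = (-1/114*(-24))**2 = (4/19)**2 = 16/361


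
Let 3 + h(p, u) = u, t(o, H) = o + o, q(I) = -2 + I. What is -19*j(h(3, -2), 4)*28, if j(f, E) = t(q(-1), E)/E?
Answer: 798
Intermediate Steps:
t(o, H) = 2*o
h(p, u) = -3 + u
j(f, E) = -6/E (j(f, E) = (2*(-2 - 1))/E = (2*(-3))/E = -6/E)
-19*j(h(3, -2), 4)*28 = -(-114)/4*28 = -19*(-3/2)*28 = (57/2)*28 = 798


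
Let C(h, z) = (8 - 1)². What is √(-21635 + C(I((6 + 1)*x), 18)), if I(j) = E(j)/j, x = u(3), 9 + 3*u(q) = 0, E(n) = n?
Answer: I*√21586 ≈ 146.92*I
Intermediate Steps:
u(q) = -3 (u(q) = -3 + (⅓)*0 = -3 + 0 = -3)
x = -3
I(j) = 1 (I(j) = j/j = 1)
C(h, z) = 49 (C(h, z) = 7² = 49)
√(-21635 + C(I((6 + 1)*x), 18)) = √(-21635 + 49) = √(-21586) = I*√21586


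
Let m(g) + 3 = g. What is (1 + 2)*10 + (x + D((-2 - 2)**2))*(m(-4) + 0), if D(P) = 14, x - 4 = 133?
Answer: -1027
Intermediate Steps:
x = 137 (x = 4 + 133 = 137)
m(g) = -3 + g
(1 + 2)*10 + (x + D((-2 - 2)**2))*(m(-4) + 0) = (1 + 2)*10 + (137 + 14)*((-3 - 4) + 0) = 3*10 + 151*(-7 + 0) = 30 + 151*(-7) = 30 - 1057 = -1027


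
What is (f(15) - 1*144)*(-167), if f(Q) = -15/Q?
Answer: 24215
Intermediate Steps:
(f(15) - 1*144)*(-167) = (-15/15 - 1*144)*(-167) = (-15*1/15 - 144)*(-167) = (-1 - 144)*(-167) = -145*(-167) = 24215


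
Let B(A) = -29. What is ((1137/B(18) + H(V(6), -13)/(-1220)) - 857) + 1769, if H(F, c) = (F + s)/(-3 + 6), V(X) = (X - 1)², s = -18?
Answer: 92638057/106140 ≈ 872.79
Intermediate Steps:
V(X) = (-1 + X)²
H(F, c) = -6 + F/3 (H(F, c) = (F - 18)/(-3 + 6) = (-18 + F)/3 = (-18 + F)*(⅓) = -6 + F/3)
((1137/B(18) + H(V(6), -13)/(-1220)) - 857) + 1769 = ((1137/(-29) + (-6 + (-1 + 6)²/3)/(-1220)) - 857) + 1769 = ((1137*(-1/29) + (-6 + (⅓)*5²)*(-1/1220)) - 857) + 1769 = ((-1137/29 + (-6 + (⅓)*25)*(-1/1220)) - 857) + 1769 = ((-1137/29 + (-6 + 25/3)*(-1/1220)) - 857) + 1769 = ((-1137/29 + (7/3)*(-1/1220)) - 857) + 1769 = ((-1137/29 - 7/3660) - 857) + 1769 = (-4161623/106140 - 857) + 1769 = -95123603/106140 + 1769 = 92638057/106140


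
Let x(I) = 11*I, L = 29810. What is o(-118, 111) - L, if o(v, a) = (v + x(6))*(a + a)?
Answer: -41354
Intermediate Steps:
o(v, a) = 2*a*(66 + v) (o(v, a) = (v + 11*6)*(a + a) = (v + 66)*(2*a) = (66 + v)*(2*a) = 2*a*(66 + v))
o(-118, 111) - L = 2*111*(66 - 118) - 1*29810 = 2*111*(-52) - 29810 = -11544 - 29810 = -41354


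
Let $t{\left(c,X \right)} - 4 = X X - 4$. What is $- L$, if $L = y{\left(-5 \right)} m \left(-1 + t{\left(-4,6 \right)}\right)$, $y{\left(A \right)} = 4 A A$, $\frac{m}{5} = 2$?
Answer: $-35000$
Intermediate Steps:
$m = 10$ ($m = 5 \cdot 2 = 10$)
$t{\left(c,X \right)} = X^{2}$ ($t{\left(c,X \right)} = 4 + \left(X X - 4\right) = 4 + \left(X^{2} - 4\right) = 4 + \left(-4 + X^{2}\right) = X^{2}$)
$y{\left(A \right)} = 4 A^{2}$
$L = 35000$ ($L = 4 \left(-5\right)^{2} \cdot 10 \left(-1 + 6^{2}\right) = 4 \cdot 25 \cdot 10 \left(-1 + 36\right) = 100 \cdot 10 \cdot 35 = 1000 \cdot 35 = 35000$)
$- L = \left(-1\right) 35000 = -35000$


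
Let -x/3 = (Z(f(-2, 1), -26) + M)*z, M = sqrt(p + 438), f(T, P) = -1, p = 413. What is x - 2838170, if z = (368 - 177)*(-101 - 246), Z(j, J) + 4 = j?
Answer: -3832325 + 198831*sqrt(851) ≈ 1.9680e+6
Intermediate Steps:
Z(j, J) = -4 + j
M = sqrt(851) (M = sqrt(413 + 438) = sqrt(851) ≈ 29.172)
z = -66277 (z = 191*(-347) = -66277)
x = -994155 + 198831*sqrt(851) (x = -3*((-4 - 1) + sqrt(851))*(-66277) = -3*(-5 + sqrt(851))*(-66277) = -3*(331385 - 66277*sqrt(851)) = -994155 + 198831*sqrt(851) ≈ 4.8061e+6)
x - 2838170 = (-994155 + 198831*sqrt(851)) - 2838170 = -3832325 + 198831*sqrt(851)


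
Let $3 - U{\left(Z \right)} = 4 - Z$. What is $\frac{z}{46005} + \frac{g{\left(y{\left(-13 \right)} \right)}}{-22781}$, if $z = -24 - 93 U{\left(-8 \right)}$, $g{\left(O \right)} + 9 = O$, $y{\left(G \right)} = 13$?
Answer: $\frac{6112311}{349346635} \approx 0.017496$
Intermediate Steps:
$U{\left(Z \right)} = -1 + Z$ ($U{\left(Z \right)} = 3 - \left(4 - Z\right) = 3 + \left(-4 + Z\right) = -1 + Z$)
$g{\left(O \right)} = -9 + O$
$z = 813$ ($z = -24 - 93 \left(-1 - 8\right) = -24 - -837 = -24 + 837 = 813$)
$\frac{z}{46005} + \frac{g{\left(y{\left(-13 \right)} \right)}}{-22781} = \frac{813}{46005} + \frac{-9 + 13}{-22781} = 813 \cdot \frac{1}{46005} + 4 \left(- \frac{1}{22781}\right) = \frac{271}{15335} - \frac{4}{22781} = \frac{6112311}{349346635}$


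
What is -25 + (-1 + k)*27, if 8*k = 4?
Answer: -77/2 ≈ -38.500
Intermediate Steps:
k = 1/2 (k = (1/8)*4 = 1/2 ≈ 0.50000)
-25 + (-1 + k)*27 = -25 + (-1 + 1/2)*27 = -25 - 1/2*27 = -25 - 27/2 = -77/2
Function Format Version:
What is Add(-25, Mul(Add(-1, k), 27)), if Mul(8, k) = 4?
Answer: Rational(-77, 2) ≈ -38.500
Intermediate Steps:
k = Rational(1, 2) (k = Mul(Rational(1, 8), 4) = Rational(1, 2) ≈ 0.50000)
Add(-25, Mul(Add(-1, k), 27)) = Add(-25, Mul(Add(-1, Rational(1, 2)), 27)) = Add(-25, Mul(Rational(-1, 2), 27)) = Add(-25, Rational(-27, 2)) = Rational(-77, 2)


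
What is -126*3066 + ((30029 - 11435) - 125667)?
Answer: -493389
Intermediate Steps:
-126*3066 + ((30029 - 11435) - 125667) = -386316 + (18594 - 125667) = -386316 - 107073 = -493389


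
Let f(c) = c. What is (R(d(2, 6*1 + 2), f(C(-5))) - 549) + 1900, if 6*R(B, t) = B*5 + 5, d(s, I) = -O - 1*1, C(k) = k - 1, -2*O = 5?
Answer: 16237/12 ≈ 1353.1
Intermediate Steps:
O = -5/2 (O = -½*5 = -5/2 ≈ -2.5000)
C(k) = -1 + k
d(s, I) = 3/2 (d(s, I) = -1*(-5/2) - 1*1 = 5/2 - 1 = 3/2)
R(B, t) = ⅚ + 5*B/6 (R(B, t) = (B*5 + 5)/6 = (5*B + 5)/6 = (5 + 5*B)/6 = ⅚ + 5*B/6)
(R(d(2, 6*1 + 2), f(C(-5))) - 549) + 1900 = ((⅚ + (⅚)*(3/2)) - 549) + 1900 = ((⅚ + 5/4) - 549) + 1900 = (25/12 - 549) + 1900 = -6563/12 + 1900 = 16237/12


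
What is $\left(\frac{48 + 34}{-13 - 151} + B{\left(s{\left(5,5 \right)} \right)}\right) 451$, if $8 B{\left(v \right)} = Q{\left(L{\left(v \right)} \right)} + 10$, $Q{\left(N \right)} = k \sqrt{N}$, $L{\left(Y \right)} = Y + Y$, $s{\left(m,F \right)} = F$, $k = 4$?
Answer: $\frac{1353}{4} + \frac{451 \sqrt{10}}{2} \approx 1051.3$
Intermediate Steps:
$L{\left(Y \right)} = 2 Y$
$Q{\left(N \right)} = 4 \sqrt{N}$
$B{\left(v \right)} = \frac{5}{4} + \frac{\sqrt{2} \sqrt{v}}{2}$ ($B{\left(v \right)} = \frac{4 \sqrt{2 v} + 10}{8} = \frac{4 \sqrt{2} \sqrt{v} + 10}{8} = \frac{10 + 4 \sqrt{2} \sqrt{v}}{8} = \frac{5}{4} + \frac{\sqrt{2} \sqrt{v}}{2}$)
$\left(\frac{48 + 34}{-13 - 151} + B{\left(s{\left(5,5 \right)} \right)}\right) 451 = \left(\frac{48 + 34}{-13 - 151} + \left(\frac{5}{4} + \frac{\sqrt{2} \sqrt{5}}{2}\right)\right) 451 = \left(\frac{82}{-164} + \left(\frac{5}{4} + \frac{\sqrt{10}}{2}\right)\right) 451 = \left(82 \left(- \frac{1}{164}\right) + \left(\frac{5}{4} + \frac{\sqrt{10}}{2}\right)\right) 451 = \left(- \frac{1}{2} + \left(\frac{5}{4} + \frac{\sqrt{10}}{2}\right)\right) 451 = \left(\frac{3}{4} + \frac{\sqrt{10}}{2}\right) 451 = \frac{1353}{4} + \frac{451 \sqrt{10}}{2}$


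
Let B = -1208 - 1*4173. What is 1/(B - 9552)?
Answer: -1/14933 ≈ -6.6966e-5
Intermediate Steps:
B = -5381 (B = -1208 - 4173 = -5381)
1/(B - 9552) = 1/(-5381 - 9552) = 1/(-14933) = -1/14933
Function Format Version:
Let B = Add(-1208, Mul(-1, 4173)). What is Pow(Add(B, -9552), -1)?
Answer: Rational(-1, 14933) ≈ -6.6966e-5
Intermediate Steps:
B = -5381 (B = Add(-1208, -4173) = -5381)
Pow(Add(B, -9552), -1) = Pow(Add(-5381, -9552), -1) = Pow(-14933, -1) = Rational(-1, 14933)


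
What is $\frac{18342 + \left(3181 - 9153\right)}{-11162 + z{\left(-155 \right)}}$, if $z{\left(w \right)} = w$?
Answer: $- \frac{12370}{11317} \approx -1.093$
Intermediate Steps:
$\frac{18342 + \left(3181 - 9153\right)}{-11162 + z{\left(-155 \right)}} = \frac{18342 + \left(3181 - 9153\right)}{-11162 - 155} = \frac{18342 + \left(3181 - 9153\right)}{-11317} = \left(18342 - 5972\right) \left(- \frac{1}{11317}\right) = 12370 \left(- \frac{1}{11317}\right) = - \frac{12370}{11317}$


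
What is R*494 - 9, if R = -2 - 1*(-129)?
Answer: 62729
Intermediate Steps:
R = 127 (R = -2 + 129 = 127)
R*494 - 9 = 127*494 - 9 = 62738 - 9 = 62729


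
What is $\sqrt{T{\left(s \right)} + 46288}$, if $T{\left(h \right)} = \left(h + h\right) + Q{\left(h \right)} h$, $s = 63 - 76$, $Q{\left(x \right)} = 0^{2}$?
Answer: $\sqrt{46262} \approx 215.09$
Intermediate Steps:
$Q{\left(x \right)} = 0$
$s = -13$
$T{\left(h \right)} = 2 h$ ($T{\left(h \right)} = \left(h + h\right) + 0 h = 2 h + 0 = 2 h$)
$\sqrt{T{\left(s \right)} + 46288} = \sqrt{2 \left(-13\right) + 46288} = \sqrt{-26 + 46288} = \sqrt{46262}$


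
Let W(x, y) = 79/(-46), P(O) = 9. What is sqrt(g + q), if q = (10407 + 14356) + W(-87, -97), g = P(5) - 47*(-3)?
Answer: sqrt(52712274)/46 ≈ 157.83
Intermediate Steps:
W(x, y) = -79/46 (W(x, y) = 79*(-1/46) = -79/46)
g = 150 (g = 9 - 47*(-3) = 9 + 141 = 150)
q = 1139019/46 (q = (10407 + 14356) - 79/46 = 24763 - 79/46 = 1139019/46 ≈ 24761.)
sqrt(g + q) = sqrt(150 + 1139019/46) = sqrt(1145919/46) = sqrt(52712274)/46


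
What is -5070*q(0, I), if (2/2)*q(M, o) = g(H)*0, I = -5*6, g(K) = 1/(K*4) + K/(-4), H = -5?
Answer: 0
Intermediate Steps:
g(K) = -K/4 + 1/(4*K) (g(K) = (¼)/K + K*(-¼) = 1/(4*K) - K/4 = -K/4 + 1/(4*K))
I = -30
q(M, o) = 0 (q(M, o) = ((¼)*(1 - 1*(-5)²)/(-5))*0 = ((¼)*(-⅕)*(1 - 1*25))*0 = ((¼)*(-⅕)*(1 - 25))*0 = ((¼)*(-⅕)*(-24))*0 = (6/5)*0 = 0)
-5070*q(0, I) = -5070*0 = 0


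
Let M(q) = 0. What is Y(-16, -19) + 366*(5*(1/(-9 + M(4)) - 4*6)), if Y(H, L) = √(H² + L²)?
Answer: -132370/3 + √617 ≈ -44099.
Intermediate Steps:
Y(-16, -19) + 366*(5*(1/(-9 + M(4)) - 4*6)) = √((-16)² + (-19)²) + 366*(5*(1/(-9 + 0) - 4*6)) = √(256 + 361) + 366*(5*(1/(-9) - 24)) = √617 + 366*(5*(-⅑ - 24)) = √617 + 366*(5*(-217/9)) = √617 + 366*(-1085/9) = √617 - 132370/3 = -132370/3 + √617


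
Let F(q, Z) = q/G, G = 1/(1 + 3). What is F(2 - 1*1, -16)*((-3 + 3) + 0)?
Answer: 0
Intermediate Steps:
G = ¼ (G = 1/4 = ¼ ≈ 0.25000)
F(q, Z) = 4*q (F(q, Z) = q/(¼) = q*4 = 4*q)
F(2 - 1*1, -16)*((-3 + 3) + 0) = (4*(2 - 1*1))*((-3 + 3) + 0) = (4*(2 - 1))*(0 + 0) = (4*1)*0 = 4*0 = 0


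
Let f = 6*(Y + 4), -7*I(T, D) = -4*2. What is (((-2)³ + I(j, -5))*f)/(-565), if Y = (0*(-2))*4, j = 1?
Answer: 1152/3955 ≈ 0.29128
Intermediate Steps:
Y = 0 (Y = 0*4 = 0)
I(T, D) = 8/7 (I(T, D) = -(-4)*2/7 = -⅐*(-8) = 8/7)
f = 24 (f = 6*(0 + 4) = 6*4 = 24)
(((-2)³ + I(j, -5))*f)/(-565) = (((-2)³ + 8/7)*24)/(-565) = ((-8 + 8/7)*24)*(-1/565) = -48/7*24*(-1/565) = -1152/7*(-1/565) = 1152/3955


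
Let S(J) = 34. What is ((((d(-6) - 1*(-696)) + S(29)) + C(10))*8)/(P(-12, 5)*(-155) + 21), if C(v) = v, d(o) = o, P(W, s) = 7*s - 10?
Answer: -2936/1927 ≈ -1.5236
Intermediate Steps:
P(W, s) = -10 + 7*s
((((d(-6) - 1*(-696)) + S(29)) + C(10))*8)/(P(-12, 5)*(-155) + 21) = ((((-6 - 1*(-696)) + 34) + 10)*8)/((-10 + 7*5)*(-155) + 21) = ((((-6 + 696) + 34) + 10)*8)/((-10 + 35)*(-155) + 21) = (((690 + 34) + 10)*8)/(25*(-155) + 21) = ((724 + 10)*8)/(-3875 + 21) = (734*8)/(-3854) = 5872*(-1/3854) = -2936/1927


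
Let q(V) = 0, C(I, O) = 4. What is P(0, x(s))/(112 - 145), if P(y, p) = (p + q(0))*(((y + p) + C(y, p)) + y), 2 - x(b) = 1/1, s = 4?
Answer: -5/33 ≈ -0.15152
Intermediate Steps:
x(b) = 1 (x(b) = 2 - 1/1 = 2 - 1*1 = 2 - 1 = 1)
P(y, p) = p*(4 + p + 2*y) (P(y, p) = (p + 0)*(((y + p) + 4) + y) = p*(((p + y) + 4) + y) = p*((4 + p + y) + y) = p*(4 + p + 2*y))
P(0, x(s))/(112 - 145) = (1*(4 + 1 + 2*0))/(112 - 145) = (1*(4 + 1 + 0))/(-33) = (1*5)*(-1/33) = 5*(-1/33) = -5/33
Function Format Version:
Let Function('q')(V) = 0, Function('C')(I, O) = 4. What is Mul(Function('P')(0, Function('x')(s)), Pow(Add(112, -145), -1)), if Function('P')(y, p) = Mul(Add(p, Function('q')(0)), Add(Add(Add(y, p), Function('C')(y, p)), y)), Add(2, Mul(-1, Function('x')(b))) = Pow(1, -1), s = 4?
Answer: Rational(-5, 33) ≈ -0.15152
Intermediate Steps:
Function('x')(b) = 1 (Function('x')(b) = Add(2, Mul(-1, Pow(1, -1))) = Add(2, Mul(-1, 1)) = Add(2, -1) = 1)
Function('P')(y, p) = Mul(p, Add(4, p, Mul(2, y))) (Function('P')(y, p) = Mul(Add(p, 0), Add(Add(Add(y, p), 4), y)) = Mul(p, Add(Add(Add(p, y), 4), y)) = Mul(p, Add(Add(4, p, y), y)) = Mul(p, Add(4, p, Mul(2, y))))
Mul(Function('P')(0, Function('x')(s)), Pow(Add(112, -145), -1)) = Mul(Mul(1, Add(4, 1, Mul(2, 0))), Pow(Add(112, -145), -1)) = Mul(Mul(1, Add(4, 1, 0)), Pow(-33, -1)) = Mul(Mul(1, 5), Rational(-1, 33)) = Mul(5, Rational(-1, 33)) = Rational(-5, 33)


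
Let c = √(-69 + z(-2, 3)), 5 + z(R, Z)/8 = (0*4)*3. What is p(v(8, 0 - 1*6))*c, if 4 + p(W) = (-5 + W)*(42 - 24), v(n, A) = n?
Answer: 50*I*√109 ≈ 522.02*I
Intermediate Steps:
z(R, Z) = -40 (z(R, Z) = -40 + 8*((0*4)*3) = -40 + 8*(0*3) = -40 + 8*0 = -40 + 0 = -40)
c = I*√109 (c = √(-69 - 40) = √(-109) = I*√109 ≈ 10.44*I)
p(W) = -94 + 18*W (p(W) = -4 + (-5 + W)*(42 - 24) = -4 + (-5 + W)*18 = -4 + (-90 + 18*W) = -94 + 18*W)
p(v(8, 0 - 1*6))*c = (-94 + 18*8)*(I*√109) = (-94 + 144)*(I*√109) = 50*(I*√109) = 50*I*√109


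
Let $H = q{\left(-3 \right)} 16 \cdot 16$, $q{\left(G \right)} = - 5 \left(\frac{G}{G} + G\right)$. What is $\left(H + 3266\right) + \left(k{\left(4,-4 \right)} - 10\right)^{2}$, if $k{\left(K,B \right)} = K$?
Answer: $5862$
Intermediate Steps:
$q{\left(G \right)} = -5 - 5 G$ ($q{\left(G \right)} = - 5 \left(1 + G\right) = -5 - 5 G$)
$H = 2560$ ($H = \left(-5 - -15\right) 16 \cdot 16 = \left(-5 + 15\right) 16 \cdot 16 = 10 \cdot 16 \cdot 16 = 160 \cdot 16 = 2560$)
$\left(H + 3266\right) + \left(k{\left(4,-4 \right)} - 10\right)^{2} = \left(2560 + 3266\right) + \left(4 - 10\right)^{2} = 5826 + \left(-6\right)^{2} = 5826 + 36 = 5862$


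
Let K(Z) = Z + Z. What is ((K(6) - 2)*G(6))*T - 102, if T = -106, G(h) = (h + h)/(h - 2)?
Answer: -3282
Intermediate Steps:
G(h) = 2*h/(-2 + h) (G(h) = (2*h)/(-2 + h) = 2*h/(-2 + h))
K(Z) = 2*Z
((K(6) - 2)*G(6))*T - 102 = ((2*6 - 2)*(2*6/(-2 + 6)))*(-106) - 102 = ((12 - 2)*(2*6/4))*(-106) - 102 = (10*(2*6*(¼)))*(-106) - 102 = (10*3)*(-106) - 102 = 30*(-106) - 102 = -3180 - 102 = -3282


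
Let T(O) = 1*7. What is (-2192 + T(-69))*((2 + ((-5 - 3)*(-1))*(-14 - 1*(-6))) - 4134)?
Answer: 9168260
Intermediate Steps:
T(O) = 7
(-2192 + T(-69))*((2 + ((-5 - 3)*(-1))*(-14 - 1*(-6))) - 4134) = (-2192 + 7)*((2 + ((-5 - 3)*(-1))*(-14 - 1*(-6))) - 4134) = -2185*((2 + (-8*(-1))*(-14 + 6)) - 4134) = -2185*((2 + 8*(-8)) - 4134) = -2185*((2 - 64) - 4134) = -2185*(-62 - 4134) = -2185*(-4196) = 9168260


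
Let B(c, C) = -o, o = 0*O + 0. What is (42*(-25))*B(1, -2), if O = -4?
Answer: 0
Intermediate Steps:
o = 0 (o = 0*(-4) + 0 = 0 + 0 = 0)
B(c, C) = 0 (B(c, C) = -1*0 = 0)
(42*(-25))*B(1, -2) = (42*(-25))*0 = -1050*0 = 0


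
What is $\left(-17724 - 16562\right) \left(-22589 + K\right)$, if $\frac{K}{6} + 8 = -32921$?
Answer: $7548508618$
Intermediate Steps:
$K = -197574$ ($K = -48 + 6 \left(-32921\right) = -48 - 197526 = -197574$)
$\left(-17724 - 16562\right) \left(-22589 + K\right) = \left(-17724 - 16562\right) \left(-22589 - 197574\right) = \left(-17724 + \left(-24261 + 7699\right)\right) \left(-220163\right) = \left(-17724 - 16562\right) \left(-220163\right) = \left(-34286\right) \left(-220163\right) = 7548508618$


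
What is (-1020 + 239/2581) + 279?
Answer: -1912282/2581 ≈ -740.91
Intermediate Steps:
(-1020 + 239/2581) + 279 = -2632381/2581 + 279 = -1912282/2581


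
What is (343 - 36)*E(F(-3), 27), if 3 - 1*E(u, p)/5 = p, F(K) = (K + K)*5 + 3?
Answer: -36840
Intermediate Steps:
F(K) = 3 + 10*K (F(K) = (2*K)*5 + 3 = 10*K + 3 = 3 + 10*K)
E(u, p) = 15 - 5*p
(343 - 36)*E(F(-3), 27) = (343 - 36)*(15 - 5*27) = 307*(15 - 135) = 307*(-120) = -36840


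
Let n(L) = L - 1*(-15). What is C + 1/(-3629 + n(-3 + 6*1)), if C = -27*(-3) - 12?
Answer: 249158/3611 ≈ 69.000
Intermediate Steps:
n(L) = 15 + L (n(L) = L + 15 = 15 + L)
C = 69 (C = 81 - 12 = 69)
C + 1/(-3629 + n(-3 + 6*1)) = 69 + 1/(-3629 + (15 + (-3 + 6*1))) = 69 + 1/(-3629 + (15 + (-3 + 6))) = 69 + 1/(-3629 + (15 + 3)) = 69 + 1/(-3629 + 18) = 69 + 1/(-3611) = 69 - 1/3611 = 249158/3611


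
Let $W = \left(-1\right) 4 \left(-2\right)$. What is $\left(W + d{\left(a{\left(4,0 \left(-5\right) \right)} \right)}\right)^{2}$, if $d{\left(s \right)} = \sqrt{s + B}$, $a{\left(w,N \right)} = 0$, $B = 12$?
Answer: $76 + 32 \sqrt{3} \approx 131.43$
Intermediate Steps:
$W = 8$ ($W = \left(-4\right) \left(-2\right) = 8$)
$d{\left(s \right)} = \sqrt{12 + s}$ ($d{\left(s \right)} = \sqrt{s + 12} = \sqrt{12 + s}$)
$\left(W + d{\left(a{\left(4,0 \left(-5\right) \right)} \right)}\right)^{2} = \left(8 + \sqrt{12 + 0}\right)^{2} = \left(8 + \sqrt{12}\right)^{2} = \left(8 + 2 \sqrt{3}\right)^{2}$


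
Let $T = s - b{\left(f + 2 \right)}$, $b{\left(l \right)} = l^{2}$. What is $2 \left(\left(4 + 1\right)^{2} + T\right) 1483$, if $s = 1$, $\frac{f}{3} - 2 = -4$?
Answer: $29660$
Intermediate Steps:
$f = -6$ ($f = 6 + 3 \left(-4\right) = 6 - 12 = -6$)
$T = -15$ ($T = 1 - \left(-6 + 2\right)^{2} = 1 - \left(-4\right)^{2} = 1 - 16 = -15$)
$2 \left(\left(4 + 1\right)^{2} + T\right) 1483 = 2 \left(\left(4 + 1\right)^{2} - 15\right) 1483 = 2 \left(5^{2} - 15\right) 1483 = 2 \left(25 - 15\right) 1483 = 2 \cdot 10 \cdot 1483 = 20 \cdot 1483 = 29660$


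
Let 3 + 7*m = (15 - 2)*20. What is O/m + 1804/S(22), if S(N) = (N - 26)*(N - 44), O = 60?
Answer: 11377/514 ≈ 22.134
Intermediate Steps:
m = 257/7 (m = -3/7 + ((15 - 2)*20)/7 = -3/7 + (13*20)/7 = -3/7 + (⅐)*260 = -3/7 + 260/7 = 257/7 ≈ 36.714)
S(N) = (-44 + N)*(-26 + N) (S(N) = (-26 + N)*(-44 + N) = (-44 + N)*(-26 + N))
O/m + 1804/S(22) = 60/(257/7) + 1804/(1144 + 22² - 70*22) = 60*(7/257) + 1804/(1144 + 484 - 1540) = 420/257 + 1804/88 = 420/257 + 1804*(1/88) = 420/257 + 41/2 = 11377/514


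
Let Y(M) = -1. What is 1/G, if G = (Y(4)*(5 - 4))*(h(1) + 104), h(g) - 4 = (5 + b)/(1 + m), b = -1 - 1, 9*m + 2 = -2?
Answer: -5/567 ≈ -0.0088183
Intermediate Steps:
m = -4/9 (m = -2/9 + (1/9)*(-2) = -2/9 - 2/9 = -4/9 ≈ -0.44444)
b = -2
h(g) = 47/5 (h(g) = 4 + (5 - 2)/(1 - 4/9) = 4 + 3/(5/9) = 4 + 3*(9/5) = 4 + 27/5 = 47/5)
G = -567/5 (G = (-(5 - 4))*(47/5 + 104) = -1*1*(567/5) = -1*567/5 = -567/5 ≈ -113.40)
1/G = 1/(-567/5) = -5/567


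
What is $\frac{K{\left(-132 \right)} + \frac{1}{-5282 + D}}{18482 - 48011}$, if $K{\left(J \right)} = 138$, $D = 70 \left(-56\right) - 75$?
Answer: $- \frac{1280225}{273940533} \approx -0.0046734$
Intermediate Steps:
$D = -3995$ ($D = -3920 - 75 = -3995$)
$\frac{K{\left(-132 \right)} + \frac{1}{-5282 + D}}{18482 - 48011} = \frac{138 + \frac{1}{-5282 - 3995}}{18482 - 48011} = \frac{138 + \frac{1}{-9277}}{-29529} = \left(138 - \frac{1}{9277}\right) \left(- \frac{1}{29529}\right) = \frac{1280225}{9277} \left(- \frac{1}{29529}\right) = - \frac{1280225}{273940533}$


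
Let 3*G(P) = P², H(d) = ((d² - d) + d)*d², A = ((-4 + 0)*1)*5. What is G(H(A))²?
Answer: 655360000000000000000/9 ≈ 7.2818e+19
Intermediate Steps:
A = -20 (A = -4*1*5 = -4*5 = -20)
H(d) = d⁴ (H(d) = d²*d² = d⁴)
G(P) = P²/3
G(H(A))² = (((-20)⁴)²/3)² = ((⅓)*160000²)² = ((⅓)*25600000000)² = (25600000000/3)² = 655360000000000000000/9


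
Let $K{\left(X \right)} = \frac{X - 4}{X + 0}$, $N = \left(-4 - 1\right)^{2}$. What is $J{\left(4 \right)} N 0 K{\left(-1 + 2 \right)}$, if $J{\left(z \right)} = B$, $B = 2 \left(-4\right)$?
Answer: $0$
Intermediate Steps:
$B = -8$
$N = 25$ ($N = \left(-5\right)^{2} = 25$)
$K{\left(X \right)} = \frac{-4 + X}{X}$
$J{\left(z \right)} = -8$
$J{\left(4 \right)} N 0 K{\left(-1 + 2 \right)} = \left(-8\right) 25 \cdot 0 \frac{-4 + \left(-1 + 2\right)}{-1 + 2} = - 200 \cdot 0 \frac{-4 + 1}{1} = - 200 \cdot 0 \cdot 1 \left(-3\right) = - 200 \cdot 0 \left(-3\right) = \left(-200\right) 0 = 0$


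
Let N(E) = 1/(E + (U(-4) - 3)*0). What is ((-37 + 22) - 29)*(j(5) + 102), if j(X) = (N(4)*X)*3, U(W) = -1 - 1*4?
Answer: -4653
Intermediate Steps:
U(W) = -5 (U(W) = -1 - 4 = -5)
N(E) = 1/E (N(E) = 1/(E + (-5 - 3)*0) = 1/(E - 8*0) = 1/(E + 0) = 1/E)
j(X) = 3*X/4 (j(X) = (X/4)*3 = 3*X/4)
((-37 + 22) - 29)*(j(5) + 102) = ((-37 + 22) - 29)*((¾)*5 + 102) = (-15 - 29)*(15/4 + 102) = -44*423/4 = -4653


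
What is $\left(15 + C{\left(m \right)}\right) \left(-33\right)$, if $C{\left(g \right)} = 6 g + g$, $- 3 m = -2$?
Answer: $-649$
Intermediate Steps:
$m = \frac{2}{3}$ ($m = \left(- \frac{1}{3}\right) \left(-2\right) = \frac{2}{3} \approx 0.66667$)
$C{\left(g \right)} = 7 g$
$\left(15 + C{\left(m \right)}\right) \left(-33\right) = \left(15 + 7 \cdot \frac{2}{3}\right) \left(-33\right) = \left(15 + \frac{14}{3}\right) \left(-33\right) = \frac{59}{3} \left(-33\right) = -649$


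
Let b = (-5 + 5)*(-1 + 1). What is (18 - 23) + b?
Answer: -5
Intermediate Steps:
b = 0 (b = 0*0 = 0)
(18 - 23) + b = (18 - 23) + 0 = -5 + 0 = -5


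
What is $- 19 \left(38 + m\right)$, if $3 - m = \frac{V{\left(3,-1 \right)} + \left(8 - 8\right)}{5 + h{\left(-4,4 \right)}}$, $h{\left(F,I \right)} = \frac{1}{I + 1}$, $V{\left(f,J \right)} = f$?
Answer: $- \frac{19969}{26} \approx -768.04$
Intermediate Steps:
$h{\left(F,I \right)} = \frac{1}{1 + I}$
$m = \frac{63}{26}$ ($m = 3 - \frac{3 + \left(8 - 8\right)}{5 + \frac{1}{1 + 4}} = 3 - \frac{3 + 0}{5 + \frac{1}{5}} = 3 - \frac{3}{5 + \frac{1}{5}} = 3 - \frac{3}{\frac{26}{5}} = 3 - 3 \cdot \frac{5}{26} = 3 - \frac{15}{26} = \frac{63}{26} \approx 2.4231$)
$- 19 \left(38 + m\right) = - 19 \left(38 + \frac{63}{26}\right) = \left(-19\right) \frac{1051}{26} = - \frac{19969}{26}$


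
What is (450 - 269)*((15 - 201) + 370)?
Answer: 33304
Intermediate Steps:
(450 - 269)*((15 - 201) + 370) = 181*(-186 + 370) = 181*184 = 33304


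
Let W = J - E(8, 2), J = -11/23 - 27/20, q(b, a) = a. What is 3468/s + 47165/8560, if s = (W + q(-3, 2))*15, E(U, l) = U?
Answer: -148106391/6164912 ≈ -24.024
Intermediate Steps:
J = -841/460 (J = -11*1/23 - 27*1/20 = -11/23 - 27/20 = -841/460 ≈ -1.8283)
W = -4521/460 (W = -841/460 - 1*8 = -841/460 - 8 = -4521/460 ≈ -9.8283)
s = -10803/92 (s = (-4521/460 + 2)*15 = -3601/460*15 = -10803/92 ≈ -117.42)
3468/s + 47165/8560 = 3468/(-10803/92) + 47165/8560 = 3468*(-92/10803) + 47165*(1/8560) = -106352/3601 + 9433/1712 = -148106391/6164912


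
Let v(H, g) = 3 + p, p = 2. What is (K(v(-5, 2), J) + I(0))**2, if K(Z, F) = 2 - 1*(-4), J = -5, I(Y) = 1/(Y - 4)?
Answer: 529/16 ≈ 33.063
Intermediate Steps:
v(H, g) = 5 (v(H, g) = 3 + 2 = 5)
I(Y) = 1/(-4 + Y)
K(Z, F) = 6 (K(Z, F) = 2 + 4 = 6)
(K(v(-5, 2), J) + I(0))**2 = (6 + 1/(-4 + 0))**2 = (6 + 1/(-4))**2 = (6 - 1/4)**2 = (23/4)**2 = 529/16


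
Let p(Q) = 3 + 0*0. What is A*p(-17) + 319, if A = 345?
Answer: 1354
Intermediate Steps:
p(Q) = 3 (p(Q) = 3 + 0 = 3)
A*p(-17) + 319 = 345*3 + 319 = 1035 + 319 = 1354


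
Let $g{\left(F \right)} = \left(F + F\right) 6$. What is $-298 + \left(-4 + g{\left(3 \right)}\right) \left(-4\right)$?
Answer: $-426$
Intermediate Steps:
$g{\left(F \right)} = 12 F$ ($g{\left(F \right)} = 2 F 6 = 12 F$)
$-298 + \left(-4 + g{\left(3 \right)}\right) \left(-4\right) = -298 + \left(-4 + 12 \cdot 3\right) \left(-4\right) = -298 + \left(-4 + 36\right) \left(-4\right) = -298 + 32 \left(-4\right) = -298 - 128 = -426$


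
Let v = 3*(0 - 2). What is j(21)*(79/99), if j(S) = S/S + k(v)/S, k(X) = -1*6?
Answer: 395/693 ≈ 0.56999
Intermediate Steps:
v = -6 (v = 3*(-2) = -6)
k(X) = -6
j(S) = 1 - 6/S (j(S) = S/S - 6/S = 1 - 6/S)
j(21)*(79/99) = ((-6 + 21)/21)*(79/99) = ((1/21)*15)*(79*(1/99)) = (5/7)*(79/99) = 395/693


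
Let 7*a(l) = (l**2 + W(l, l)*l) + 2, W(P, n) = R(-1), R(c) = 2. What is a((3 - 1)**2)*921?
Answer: 23946/7 ≈ 3420.9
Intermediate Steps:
W(P, n) = 2
a(l) = 2/7 + l**2/7 + 2*l/7 (a(l) = ((l**2 + 2*l) + 2)/7 = (2 + l**2 + 2*l)/7 = 2/7 + l**2/7 + 2*l/7)
a((3 - 1)**2)*921 = (2/7 + ((3 - 1)**2)**2/7 + 2*(3 - 1)**2/7)*921 = (2/7 + (2**2)**2/7 + (2/7)*2**2)*921 = (2/7 + (1/7)*4**2 + (2/7)*4)*921 = (2/7 + (1/7)*16 + 8/7)*921 = (2/7 + 16/7 + 8/7)*921 = (26/7)*921 = 23946/7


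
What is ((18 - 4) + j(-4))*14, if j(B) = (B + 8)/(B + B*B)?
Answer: 602/3 ≈ 200.67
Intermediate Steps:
j(B) = (8 + B)/(B + B²)
((18 - 4) + j(-4))*14 = ((18 - 4) + (8 - 4)/((-4)*(1 - 4)))*14 = (14 - ¼*4/(-3))*14 = (14 - ¼*(-⅓)*4)*14 = (14 + ⅓)*14 = (43/3)*14 = 602/3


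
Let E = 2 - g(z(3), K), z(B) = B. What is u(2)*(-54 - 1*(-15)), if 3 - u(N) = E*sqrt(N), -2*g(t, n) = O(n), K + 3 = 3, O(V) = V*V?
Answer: -117 + 78*sqrt(2) ≈ -6.6913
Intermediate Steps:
O(V) = V**2
K = 0 (K = -3 + 3 = 0)
g(t, n) = -n**2/2
E = 2 (E = 2 - (-1)*0**2/2 = 2 - (-1)*0/2 = 2 - 1*0 = 2 + 0 = 2)
u(N) = 3 - 2*sqrt(N)
u(2)*(-54 - 1*(-15)) = (3 - 2*sqrt(2))*(-54 - 1*(-15)) = (3 - 2*sqrt(2))*(-54 + 15) = (3 - 2*sqrt(2))*(-39) = -117 + 78*sqrt(2)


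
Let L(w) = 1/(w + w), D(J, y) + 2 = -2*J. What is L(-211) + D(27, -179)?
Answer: -23633/422 ≈ -56.002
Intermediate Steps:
D(J, y) = -2 - 2*J
L(w) = 1/(2*w)
L(-211) + D(27, -179) = (½)/(-211) + (-2 - 2*27) = (½)*(-1/211) + (-2 - 54) = -1/422 - 56 = -23633/422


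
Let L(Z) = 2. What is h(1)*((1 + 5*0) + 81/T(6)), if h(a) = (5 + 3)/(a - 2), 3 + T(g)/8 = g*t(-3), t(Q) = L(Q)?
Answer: -17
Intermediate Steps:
t(Q) = 2
T(g) = -24 + 16*g (T(g) = -24 + 8*(g*2) = -24 + 8*(2*g) = -24 + 16*g)
h(a) = 8/(-2 + a)
h(1)*((1 + 5*0) + 81/T(6)) = (8/(-2 + 1))*((1 + 5*0) + 81/(-24 + 16*6)) = (8/(-1))*((1 + 0) + 81/(-24 + 96)) = (8*(-1))*(1 + 81/72) = -8*(1 + 81*(1/72)) = -8*(1 + 9/8) = -8*17/8 = -17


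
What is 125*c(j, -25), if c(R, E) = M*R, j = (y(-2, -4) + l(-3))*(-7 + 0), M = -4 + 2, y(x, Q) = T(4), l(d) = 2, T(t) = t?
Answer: 10500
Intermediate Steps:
y(x, Q) = 4
M = -2
j = -42 (j = (4 + 2)*(-7 + 0) = 6*(-7) = -42)
c(R, E) = -2*R
125*c(j, -25) = 125*(-2*(-42)) = 125*84 = 10500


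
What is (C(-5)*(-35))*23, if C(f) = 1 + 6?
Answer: -5635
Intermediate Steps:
C(f) = 7
(C(-5)*(-35))*23 = (7*(-35))*23 = -245*23 = -5635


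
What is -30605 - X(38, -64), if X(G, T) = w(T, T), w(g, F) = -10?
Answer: -30595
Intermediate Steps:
X(G, T) = -10
-30605 - X(38, -64) = -30605 - 1*(-10) = -30605 + 10 = -30595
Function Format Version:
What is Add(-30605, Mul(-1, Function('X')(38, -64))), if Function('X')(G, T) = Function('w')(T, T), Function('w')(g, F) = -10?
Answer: -30595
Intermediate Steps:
Function('X')(G, T) = -10
Add(-30605, Mul(-1, Function('X')(38, -64))) = Add(-30605, Mul(-1, -10)) = Add(-30605, 10) = -30595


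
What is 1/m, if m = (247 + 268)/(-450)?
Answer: -90/103 ≈ -0.87379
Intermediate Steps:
m = -103/90 (m = 515*(-1/450) = -103/90 ≈ -1.1444)
1/m = 1/(-103/90) = -90/103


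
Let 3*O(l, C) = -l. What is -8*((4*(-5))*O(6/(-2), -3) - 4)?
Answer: 192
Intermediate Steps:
O(l, C) = -l/3 (O(l, C) = (-l)/3 = -l/3)
-8*((4*(-5))*O(6/(-2), -3) - 4) = -8*((4*(-5))*(-2/(-2)) - 4) = -8*(-(-20)*6*(-½)/3 - 4) = -8*(-(-20)*(-3)/3 - 4) = -8*(-20*1 - 4) = -8*(-20 - 4) = -8*(-24) = 192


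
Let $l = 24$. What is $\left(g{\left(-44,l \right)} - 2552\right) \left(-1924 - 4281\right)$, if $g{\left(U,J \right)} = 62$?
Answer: $15450450$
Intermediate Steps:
$\left(g{\left(-44,l \right)} - 2552\right) \left(-1924 - 4281\right) = \left(62 - 2552\right) \left(-1924 - 4281\right) = \left(-2490\right) \left(-6205\right) = 15450450$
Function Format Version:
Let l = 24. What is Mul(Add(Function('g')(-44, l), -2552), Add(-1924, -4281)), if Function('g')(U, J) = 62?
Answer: 15450450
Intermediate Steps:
Mul(Add(Function('g')(-44, l), -2552), Add(-1924, -4281)) = Mul(Add(62, -2552), Add(-1924, -4281)) = Mul(-2490, -6205) = 15450450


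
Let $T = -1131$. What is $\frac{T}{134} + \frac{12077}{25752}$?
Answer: $- \frac{13753597}{1725384} \approx -7.9713$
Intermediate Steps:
$\frac{T}{134} + \frac{12077}{25752} = - \frac{1131}{134} + \frac{12077}{25752} = - \frac{13753597}{1725384}$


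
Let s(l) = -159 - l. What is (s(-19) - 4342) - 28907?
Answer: -33389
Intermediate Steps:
(s(-19) - 4342) - 28907 = ((-159 - 1*(-19)) - 4342) - 28907 = ((-159 + 19) - 4342) - 28907 = (-140 - 4342) - 28907 = -4482 - 28907 = -33389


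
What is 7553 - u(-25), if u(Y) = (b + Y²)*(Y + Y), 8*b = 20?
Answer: 38928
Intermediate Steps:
b = 5/2 (b = (⅛)*20 = 5/2 ≈ 2.5000)
u(Y) = 2*Y*(5/2 + Y²) (u(Y) = (5/2 + Y²)*(Y + Y) = (5/2 + Y²)*(2*Y) = 2*Y*(5/2 + Y²))
7553 - u(-25) = 7553 - (-25)*(5 + 2*(-25)²) = 7553 - (-25)*(5 + 2*625) = 7553 - (-25)*(5 + 1250) = 7553 - (-25)*1255 = 7553 - 1*(-31375) = 7553 + 31375 = 38928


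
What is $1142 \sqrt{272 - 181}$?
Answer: $1142 \sqrt{91} \approx 10894.0$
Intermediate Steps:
$1142 \sqrt{272 - 181} = 1142 \sqrt{91}$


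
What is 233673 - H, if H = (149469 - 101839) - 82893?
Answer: 268936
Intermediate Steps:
H = -35263 (H = 47630 - 82893 = -35263)
233673 - H = 233673 - 1*(-35263) = 233673 + 35263 = 268936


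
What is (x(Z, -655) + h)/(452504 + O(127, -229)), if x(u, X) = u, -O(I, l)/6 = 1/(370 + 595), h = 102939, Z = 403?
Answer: 49862515/218333177 ≈ 0.22838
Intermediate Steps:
O(I, l) = -6/965 (O(I, l) = -6/(370 + 595) = -6/965)
(x(Z, -655) + h)/(452504 + O(127, -229)) = (403 + 102939)/(452504 - 6/965) = 103342/(436666354/965) = 103342*(965/436666354) = 49862515/218333177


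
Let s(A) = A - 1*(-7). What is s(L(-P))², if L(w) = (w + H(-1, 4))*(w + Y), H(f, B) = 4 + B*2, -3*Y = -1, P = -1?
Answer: 5329/9 ≈ 592.11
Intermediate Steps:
Y = ⅓ (Y = -⅓*(-1) = ⅓ ≈ 0.33333)
H(f, B) = 4 + 2*B
L(w) = (12 + w)*(⅓ + w) (L(w) = (w + (4 + 2*4))*(w + ⅓) = (w + (4 + 8))*(⅓ + w) = (w + 12)*(⅓ + w) = (12 + w)*(⅓ + w))
s(A) = 7 + A (s(A) = A + 7 = 7 + A)
s(L(-P))² = (7 + (4 + (-1*(-1))² + 37*(-1*(-1))/3))² = (7 + (4 + 1² + (37/3)*1))² = (7 + (4 + 1 + 37/3))² = (7 + 52/3)² = (73/3)² = 5329/9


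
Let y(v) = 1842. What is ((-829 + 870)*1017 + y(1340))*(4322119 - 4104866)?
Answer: 9458978367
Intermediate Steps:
((-829 + 870)*1017 + y(1340))*(4322119 - 4104866) = ((-829 + 870)*1017 + 1842)*(4322119 - 4104866) = (41*1017 + 1842)*217253 = (41697 + 1842)*217253 = 43539*217253 = 9458978367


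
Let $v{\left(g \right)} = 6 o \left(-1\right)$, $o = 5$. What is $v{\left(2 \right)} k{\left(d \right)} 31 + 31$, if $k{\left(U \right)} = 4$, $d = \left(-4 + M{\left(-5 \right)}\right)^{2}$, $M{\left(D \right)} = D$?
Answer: $-3689$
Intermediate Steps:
$v{\left(g \right)} = -30$ ($v{\left(g \right)} = 6 \cdot 5 \left(-1\right) = 30 \left(-1\right) = -30$)
$d = 81$ ($d = \left(-4 - 5\right)^{2} = \left(-9\right)^{2} = 81$)
$v{\left(2 \right)} k{\left(d \right)} 31 + 31 = - 30 \cdot 4 \cdot 31 + 31 = \left(-30\right) 124 + 31 = -3720 + 31 = -3689$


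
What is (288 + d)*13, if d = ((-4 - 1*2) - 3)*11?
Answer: 2457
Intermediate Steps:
d = -99 (d = ((-4 - 2) - 3)*11 = (-6 - 3)*11 = -9*11 = -99)
(288 + d)*13 = (288 - 99)*13 = 189*13 = 2457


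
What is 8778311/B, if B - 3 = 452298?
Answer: 8778311/452301 ≈ 19.408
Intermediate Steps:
B = 452301 (B = 3 + 452298 = 452301)
8778311/B = 8778311/452301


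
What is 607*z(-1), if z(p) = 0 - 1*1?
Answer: -607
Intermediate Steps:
z(p) = -1 (z(p) = 0 - 1 = -1)
607*z(-1) = 607*(-1) = -607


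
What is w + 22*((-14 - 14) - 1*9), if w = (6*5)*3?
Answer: -724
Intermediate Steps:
w = 90 (w = 30*3 = 90)
w + 22*((-14 - 14) - 1*9) = 90 + 22*((-14 - 14) - 1*9) = 90 + 22*(-28 - 9) = 90 + 22*(-37) = 90 - 814 = -724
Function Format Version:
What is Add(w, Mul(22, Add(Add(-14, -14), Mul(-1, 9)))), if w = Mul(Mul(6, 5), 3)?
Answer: -724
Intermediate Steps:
w = 90 (w = Mul(30, 3) = 90)
Add(w, Mul(22, Add(Add(-14, -14), Mul(-1, 9)))) = Add(90, Mul(22, Add(Add(-14, -14), Mul(-1, 9)))) = Add(90, Mul(22, Add(-28, -9))) = Add(90, Mul(22, -37)) = Add(90, -814) = -724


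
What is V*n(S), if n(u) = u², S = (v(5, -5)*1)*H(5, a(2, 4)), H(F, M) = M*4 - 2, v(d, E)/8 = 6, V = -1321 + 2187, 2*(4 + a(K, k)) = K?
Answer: 391071744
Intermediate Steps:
a(K, k) = -4 + K/2
V = 866
v(d, E) = 48 (v(d, E) = 8*6 = 48)
H(F, M) = -2 + 4*M (H(F, M) = 4*M - 2 = -2 + 4*M)
S = -672 (S = (48*1)*(-2 + 4*(-4 + (½)*2)) = 48*(-2 + 4*(-4 + 1)) = 48*(-2 + 4*(-3)) = 48*(-2 - 12) = 48*(-14) = -672)
V*n(S) = 866*(-672)² = 866*451584 = 391071744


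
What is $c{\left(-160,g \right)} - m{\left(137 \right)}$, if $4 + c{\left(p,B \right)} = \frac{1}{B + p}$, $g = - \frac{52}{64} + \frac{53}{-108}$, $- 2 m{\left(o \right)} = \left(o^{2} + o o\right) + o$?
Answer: $\frac{2624748697}{139366} \approx 18834.0$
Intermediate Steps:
$m{\left(o \right)} = - o^{2} - \frac{o}{2}$ ($m{\left(o \right)} = - \frac{\left(o^{2} + o o\right) + o}{2} = - \frac{\left(o^{2} + o^{2}\right) + o}{2} = - \frac{2 o^{2} + o}{2} = - \frac{o + 2 o^{2}}{2} = - o^{2} - \frac{o}{2}$)
$g = - \frac{563}{432}$ ($g = \left(-52\right) \frac{1}{64} + 53 \left(- \frac{1}{108}\right) = - \frac{13}{16} - \frac{53}{108} = - \frac{563}{432} \approx -1.3032$)
$c{\left(p,B \right)} = -4 + \frac{1}{B + p}$
$c{\left(-160,g \right)} - m{\left(137 \right)} = \frac{1 - - \frac{563}{108} - -640}{- \frac{563}{432} - 160} - \left(-1\right) 137 \left(\frac{1}{2} + 137\right) = \frac{1 + \frac{563}{108} + 640}{- \frac{69683}{432}} - \left(-1\right) 137 \cdot \frac{275}{2} = \left(- \frac{432}{69683}\right) \frac{69791}{108} - - \frac{37675}{2} = - \frac{279164}{69683} + \frac{37675}{2} = \frac{2624748697}{139366}$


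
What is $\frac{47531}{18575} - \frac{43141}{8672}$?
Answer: $- \frac{389155243}{161082400} \approx -2.4159$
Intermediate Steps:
$\frac{47531}{18575} - \frac{43141}{8672} = - \frac{389155243}{161082400}$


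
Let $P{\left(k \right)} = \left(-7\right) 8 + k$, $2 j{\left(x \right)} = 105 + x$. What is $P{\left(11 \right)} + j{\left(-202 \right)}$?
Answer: $- \frac{187}{2} \approx -93.5$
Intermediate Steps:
$j{\left(x \right)} = \frac{105}{2} + \frac{x}{2}$ ($j{\left(x \right)} = \frac{105 + x}{2} = \frac{105}{2} + \frac{x}{2}$)
$P{\left(k \right)} = -56 + k$
$P{\left(11 \right)} + j{\left(-202 \right)} = \left(-56 + 11\right) + \left(\frac{105}{2} + \frac{1}{2} \left(-202\right)\right) = -45 + \left(\frac{105}{2} - 101\right) = -45 - \frac{97}{2} = - \frac{187}{2}$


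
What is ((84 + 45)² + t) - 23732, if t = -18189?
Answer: -25280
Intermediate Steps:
((84 + 45)² + t) - 23732 = ((84 + 45)² - 18189) - 23732 = (129² - 18189) - 23732 = (16641 - 18189) - 23732 = -1548 - 23732 = -25280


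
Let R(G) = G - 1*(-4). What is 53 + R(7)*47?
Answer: 570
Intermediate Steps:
R(G) = 4 + G (R(G) = G + 4 = 4 + G)
53 + R(7)*47 = 53 + (4 + 7)*47 = 53 + 11*47 = 53 + 517 = 570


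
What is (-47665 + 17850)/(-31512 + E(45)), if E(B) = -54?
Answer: 29815/31566 ≈ 0.94453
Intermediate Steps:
(-47665 + 17850)/(-31512 + E(45)) = (-47665 + 17850)/(-31512 - 54) = -29815/(-31566) = -29815*(-1/31566) = 29815/31566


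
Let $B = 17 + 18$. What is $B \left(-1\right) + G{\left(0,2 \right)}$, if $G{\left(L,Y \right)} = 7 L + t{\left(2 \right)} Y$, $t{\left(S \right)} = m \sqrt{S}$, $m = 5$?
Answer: $-35 + 10 \sqrt{2} \approx -20.858$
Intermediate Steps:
$B = 35$
$t{\left(S \right)} = 5 \sqrt{S}$
$G{\left(L,Y \right)} = 7 L + 5 Y \sqrt{2}$ ($G{\left(L,Y \right)} = 7 L + 5 \sqrt{2} Y = 7 L + 5 Y \sqrt{2}$)
$B \left(-1\right) + G{\left(0,2 \right)} = 35 \left(-1\right) + \left(7 \cdot 0 + 5 \cdot 2 \sqrt{2}\right) = -35 + \left(0 + 10 \sqrt{2}\right) = -35 + 10 \sqrt{2}$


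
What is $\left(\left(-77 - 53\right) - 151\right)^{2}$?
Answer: $78961$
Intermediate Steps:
$\left(\left(-77 - 53\right) - 151\right)^{2} = \left(-130 - 151\right)^{2} = \left(-281\right)^{2} = 78961$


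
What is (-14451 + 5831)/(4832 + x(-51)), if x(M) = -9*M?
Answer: -8620/5291 ≈ -1.6292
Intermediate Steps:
(-14451 + 5831)/(4832 + x(-51)) = (-14451 + 5831)/(4832 - 9*(-51)) = -8620/(4832 + 459) = -8620/5291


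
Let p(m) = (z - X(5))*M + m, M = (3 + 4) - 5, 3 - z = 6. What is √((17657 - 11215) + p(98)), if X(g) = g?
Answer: 2*√1631 ≈ 80.771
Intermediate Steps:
z = -3 (z = 3 - 1*6 = 3 - 6 = -3)
M = 2 (M = 7 - 5 = 2)
p(m) = -16 + m (p(m) = (-3 - 1*5)*2 + m = (-3 - 5)*2 + m = -8*2 + m = -16 + m)
√((17657 - 11215) + p(98)) = √((17657 - 11215) + (-16 + 98)) = √(6442 + 82) = √6524 = 2*√1631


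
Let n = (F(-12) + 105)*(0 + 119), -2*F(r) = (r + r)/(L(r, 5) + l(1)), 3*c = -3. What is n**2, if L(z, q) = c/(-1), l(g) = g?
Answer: 174477681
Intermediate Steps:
c = -1 (c = (1/3)*(-3) = -1)
L(z, q) = 1 (L(z, q) = -1/(-1) = -1*(-1) = 1)
F(r) = -r/2 (F(r) = -(r + r)/(2*(1 + 1)) = -2*r/(2*2) = -r/2)
n = 13209 (n = (-1/2*(-12) + 105)*(0 + 119) = (6 + 105)*119 = 111*119 = 13209)
n**2 = 13209**2 = 174477681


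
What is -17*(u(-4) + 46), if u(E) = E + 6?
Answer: -816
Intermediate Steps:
u(E) = 6 + E
-17*(u(-4) + 46) = -17*((6 - 4) + 46) = -17*(2 + 46) = -17*48 = -816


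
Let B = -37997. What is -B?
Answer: 37997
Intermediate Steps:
-B = -1*(-37997) = 37997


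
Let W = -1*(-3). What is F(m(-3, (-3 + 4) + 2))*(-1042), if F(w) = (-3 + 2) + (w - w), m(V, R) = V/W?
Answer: 1042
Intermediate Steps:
W = 3
m(V, R) = V/3
F(w) = -1 (F(w) = -1 + 0 = -1)
F(m(-3, (-3 + 4) + 2))*(-1042) = -1*(-1042) = 1042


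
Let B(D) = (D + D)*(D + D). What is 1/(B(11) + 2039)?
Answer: 1/2523 ≈ 0.00039635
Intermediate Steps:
B(D) = 4*D² (B(D) = (2*D)*(2*D) = 4*D²)
1/(B(11) + 2039) = 1/(4*11² + 2039) = 1/(4*121 + 2039) = 1/(484 + 2039) = 1/2523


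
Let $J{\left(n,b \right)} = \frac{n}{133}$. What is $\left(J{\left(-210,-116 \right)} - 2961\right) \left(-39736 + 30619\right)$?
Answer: $\frac{513186813}{19} \approx 2.701 \cdot 10^{7}$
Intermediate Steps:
$J{\left(n,b \right)} = \frac{n}{133}$ ($J{\left(n,b \right)} = n \frac{1}{133} = \frac{n}{133}$)
$\left(J{\left(-210,-116 \right)} - 2961\right) \left(-39736 + 30619\right) = \left(\frac{1}{133} \left(-210\right) - 2961\right) \left(-39736 + 30619\right) = \left(- \frac{30}{19} - 2961\right) \left(-9117\right) = \left(- \frac{56289}{19}\right) \left(-9117\right) = \frac{513186813}{19}$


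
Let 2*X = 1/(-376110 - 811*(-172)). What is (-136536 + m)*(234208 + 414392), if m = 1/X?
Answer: -395498119200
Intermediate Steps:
X = -1/473236 (X = 1/(2*(-376110 - 811*(-172))) = 1/(2*(-376110 + 139492)) = (1/2)/(-236618) = (1/2)*(-1/236618) = -1/473236 ≈ -2.1131e-6)
m = -473236 (m = 1/(-1/473236) = -473236)
(-136536 + m)*(234208 + 414392) = (-136536 - 473236)*(234208 + 414392) = -609772*648600 = -395498119200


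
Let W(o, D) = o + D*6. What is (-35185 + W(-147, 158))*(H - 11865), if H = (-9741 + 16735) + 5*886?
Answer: 15163344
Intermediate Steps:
W(o, D) = o + 6*D
H = 11424 (H = 6994 + 4430 = 11424)
(-35185 + W(-147, 158))*(H - 11865) = (-35185 + (-147 + 6*158))*(11424 - 11865) = (-35185 + (-147 + 948))*(-441) = (-35185 + 801)*(-441) = -34384*(-441) = 15163344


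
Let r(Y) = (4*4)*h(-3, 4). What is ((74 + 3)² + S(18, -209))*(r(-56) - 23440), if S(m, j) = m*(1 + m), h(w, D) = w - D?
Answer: -147694592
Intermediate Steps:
r(Y) = -112 (r(Y) = (4*4)*(-3 - 1*4) = 16*(-3 - 4) = 16*(-7) = -112)
((74 + 3)² + S(18, -209))*(r(-56) - 23440) = ((74 + 3)² + 18*(1 + 18))*(-112 - 23440) = (77² + 18*19)*(-23552) = (5929 + 342)*(-23552) = 6271*(-23552) = -147694592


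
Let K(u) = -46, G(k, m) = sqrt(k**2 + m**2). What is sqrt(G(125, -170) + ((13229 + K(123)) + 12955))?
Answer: sqrt(26138 + 5*sqrt(1781)) ≈ 162.32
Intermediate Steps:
sqrt(G(125, -170) + ((13229 + K(123)) + 12955)) = sqrt(sqrt(125**2 + (-170)**2) + ((13229 - 46) + 12955)) = sqrt(sqrt(15625 + 28900) + (13183 + 12955)) = sqrt(sqrt(44525) + 26138) = sqrt(5*sqrt(1781) + 26138) = sqrt(26138 + 5*sqrt(1781))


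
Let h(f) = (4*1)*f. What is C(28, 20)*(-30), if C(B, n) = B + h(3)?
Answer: -1200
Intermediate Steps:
h(f) = 4*f
C(B, n) = 12 + B (C(B, n) = B + 4*3 = B + 12 = 12 + B)
C(28, 20)*(-30) = (12 + 28)*(-30) = 40*(-30) = -1200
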